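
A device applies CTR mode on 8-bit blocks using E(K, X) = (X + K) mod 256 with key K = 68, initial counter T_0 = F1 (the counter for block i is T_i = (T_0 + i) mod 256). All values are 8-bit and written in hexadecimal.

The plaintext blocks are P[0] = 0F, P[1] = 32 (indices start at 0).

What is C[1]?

C[1] = 68

CTR encryption: S_i = E(K, T_i) where T_i is the counter for block i; C_i = P_i ⊕ S_i.
C[0]: T = F1, S = E(K, T) = 59; 0F ⊕ 59 = 56.
C[1]: T = F2, S = E(K, T) = 5A; 32 ⊕ 5A = 68.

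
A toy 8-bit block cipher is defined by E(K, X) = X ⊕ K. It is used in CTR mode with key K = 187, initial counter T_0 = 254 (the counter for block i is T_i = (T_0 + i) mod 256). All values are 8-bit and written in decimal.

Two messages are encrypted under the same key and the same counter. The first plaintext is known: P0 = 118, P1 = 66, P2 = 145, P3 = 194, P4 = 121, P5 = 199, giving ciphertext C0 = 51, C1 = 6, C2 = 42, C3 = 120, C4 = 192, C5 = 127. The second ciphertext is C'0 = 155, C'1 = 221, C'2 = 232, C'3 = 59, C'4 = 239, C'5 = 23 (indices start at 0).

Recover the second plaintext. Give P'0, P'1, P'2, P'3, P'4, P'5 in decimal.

P'0 = 222, P'1 = 153, P'2 = 83, P'3 = 129, P'4 = 86, P'5 = 175

In CTR with a reused counter, both messages share the same keystream S_i, so C_i ⊕ C'_i = P_i ⊕ P'_i and thus P'_i = P_i ⊕ C_i ⊕ C'_i.
P'0: 118 ⊕ 51 ⊕ 155 = 222.
P'1: 66 ⊕ 6 ⊕ 221 = 153.
P'2: 145 ⊕ 42 ⊕ 232 = 83.
P'3: 194 ⊕ 120 ⊕ 59 = 129.
P'4: 121 ⊕ 192 ⊕ 239 = 86.
P'5: 199 ⊕ 127 ⊕ 23 = 175.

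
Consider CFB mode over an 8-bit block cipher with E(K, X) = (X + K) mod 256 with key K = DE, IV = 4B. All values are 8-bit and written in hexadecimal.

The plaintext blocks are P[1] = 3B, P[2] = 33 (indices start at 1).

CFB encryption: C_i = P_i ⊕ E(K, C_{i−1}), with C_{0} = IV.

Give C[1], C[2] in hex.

C[1] = 12, C[2] = C3

C[1]: E(K, 4B) = 29; 3B ⊕ 29 = 12.
C[2]: E(K, 12) = F0; 33 ⊕ F0 = C3.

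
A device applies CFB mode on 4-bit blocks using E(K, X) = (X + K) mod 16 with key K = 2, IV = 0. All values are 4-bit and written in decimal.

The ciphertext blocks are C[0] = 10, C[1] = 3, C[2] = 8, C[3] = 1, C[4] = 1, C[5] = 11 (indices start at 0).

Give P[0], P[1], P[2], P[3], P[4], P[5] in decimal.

CFB decryption: P_i = C_i ⊕ E(K, C_{i−1}), with C_{−1} = IV.
P[0]: E(K, 0) = 2; 10 ⊕ 2 = 8.
P[1]: E(K, 10) = 12; 3 ⊕ 12 = 15.
P[2]: E(K, 3) = 5; 8 ⊕ 5 = 13.
P[3]: E(K, 8) = 10; 1 ⊕ 10 = 11.
P[4]: E(K, 1) = 3; 1 ⊕ 3 = 2.
P[5]: E(K, 1) = 3; 11 ⊕ 3 = 8.

P[0] = 8, P[1] = 15, P[2] = 13, P[3] = 11, P[4] = 2, P[5] = 8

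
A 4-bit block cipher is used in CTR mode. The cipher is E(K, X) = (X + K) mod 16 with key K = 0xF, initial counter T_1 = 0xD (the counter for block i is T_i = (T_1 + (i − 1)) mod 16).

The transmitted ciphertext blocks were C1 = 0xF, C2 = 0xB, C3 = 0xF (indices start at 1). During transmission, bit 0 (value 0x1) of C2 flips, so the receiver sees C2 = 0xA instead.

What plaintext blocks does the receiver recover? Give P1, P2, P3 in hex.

P1 = 0x3, P2 = 0x7, P3 = 0x1

CTR decryption: S_i = E(K, T_i) where T_i is the counter for block i; P_i = C_i ⊕ S_i.
Only C2 changed, to 0xA. In CTR, a change in C_i flips the same bit in P_i only; the keystream is unaffected. Decrypting the received ciphertext:
P1: T = 0xD, S = E(K, T) = 0xC; 0xF ⊕ 0xC = 0x3.
P2: T = 0xE, S = E(K, T) = 0xD; 0xA ⊕ 0xD = 0x7.
P3: T = 0xF, S = E(K, T) = 0xE; 0xF ⊕ 0xE = 0x1.
Blocks that differ from the original plaintext: P2.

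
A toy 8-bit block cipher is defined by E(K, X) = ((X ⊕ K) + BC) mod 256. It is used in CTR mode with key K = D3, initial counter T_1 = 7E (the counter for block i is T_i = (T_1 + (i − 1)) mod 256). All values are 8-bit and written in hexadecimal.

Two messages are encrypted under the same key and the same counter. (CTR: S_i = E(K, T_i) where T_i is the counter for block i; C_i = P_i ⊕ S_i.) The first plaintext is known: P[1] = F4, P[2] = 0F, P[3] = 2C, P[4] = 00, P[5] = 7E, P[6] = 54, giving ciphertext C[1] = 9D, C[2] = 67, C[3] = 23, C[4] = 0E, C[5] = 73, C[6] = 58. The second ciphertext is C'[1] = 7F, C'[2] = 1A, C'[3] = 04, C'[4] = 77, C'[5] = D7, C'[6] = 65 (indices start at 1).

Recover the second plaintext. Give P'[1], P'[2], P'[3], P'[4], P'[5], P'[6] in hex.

P'[1] = 16, P'[2] = 72, P'[3] = 0B, P'[4] = 79, P'[5] = DA, P'[6] = 69

In CTR with a reused counter, both messages share the same keystream S_i, so C_i ⊕ C'_i = P_i ⊕ P'_i and thus P'_i = P_i ⊕ C_i ⊕ C'_i.
P'[1]: F4 ⊕ 9D ⊕ 7F = 16.
P'[2]: 0F ⊕ 67 ⊕ 1A = 72.
P'[3]: 2C ⊕ 23 ⊕ 04 = 0B.
P'[4]: 00 ⊕ 0E ⊕ 77 = 79.
P'[5]: 7E ⊕ 73 ⊕ D7 = DA.
P'[6]: 54 ⊕ 58 ⊕ 65 = 69.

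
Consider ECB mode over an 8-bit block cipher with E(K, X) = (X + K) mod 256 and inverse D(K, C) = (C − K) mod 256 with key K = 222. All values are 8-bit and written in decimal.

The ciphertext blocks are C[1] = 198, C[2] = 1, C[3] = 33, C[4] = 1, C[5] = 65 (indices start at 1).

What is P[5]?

P[5] = 99

ECB decryption: P_i = D(K, C_i).
P[5]: D(K, 65) = 99.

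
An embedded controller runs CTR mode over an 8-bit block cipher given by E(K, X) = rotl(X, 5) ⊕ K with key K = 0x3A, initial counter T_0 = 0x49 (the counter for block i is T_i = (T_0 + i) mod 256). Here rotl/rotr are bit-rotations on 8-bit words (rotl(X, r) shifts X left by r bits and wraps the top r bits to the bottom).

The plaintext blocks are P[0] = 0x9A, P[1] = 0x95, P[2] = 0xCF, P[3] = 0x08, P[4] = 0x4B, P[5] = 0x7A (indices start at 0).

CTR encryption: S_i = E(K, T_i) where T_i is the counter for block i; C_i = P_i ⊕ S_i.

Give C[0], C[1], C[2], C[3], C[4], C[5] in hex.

C[0] = 0x89, C[1] = 0xE6, C[2] = 0x9C, C[3] = 0xBB, C[4] = 0xD8, C[5] = 0x89

C[0]: T = 0x49, S = E(K, T) = 0x13; 0x9A ⊕ 0x13 = 0x89.
C[1]: T = 0x4A, S = E(K, T) = 0x73; 0x95 ⊕ 0x73 = 0xE6.
C[2]: T = 0x4B, S = E(K, T) = 0x53; 0xCF ⊕ 0x53 = 0x9C.
C[3]: T = 0x4C, S = E(K, T) = 0xB3; 0x08 ⊕ 0xB3 = 0xBB.
C[4]: T = 0x4D, S = E(K, T) = 0x93; 0x4B ⊕ 0x93 = 0xD8.
C[5]: T = 0x4E, S = E(K, T) = 0xF3; 0x7A ⊕ 0xF3 = 0x89.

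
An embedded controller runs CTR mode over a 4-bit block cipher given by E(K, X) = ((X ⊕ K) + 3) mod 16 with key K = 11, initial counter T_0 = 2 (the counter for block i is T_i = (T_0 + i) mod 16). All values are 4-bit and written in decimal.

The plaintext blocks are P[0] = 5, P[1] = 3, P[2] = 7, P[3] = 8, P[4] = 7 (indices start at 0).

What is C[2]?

C[2] = 5

CTR encryption: S_i = E(K, T_i) where T_i is the counter for block i; C_i = P_i ⊕ S_i.
C[0]: T = 2, S = E(K, T) = 12; 5 ⊕ 12 = 9.
C[1]: T = 3, S = E(K, T) = 11; 3 ⊕ 11 = 8.
C[2]: T = 4, S = E(K, T) = 2; 7 ⊕ 2 = 5.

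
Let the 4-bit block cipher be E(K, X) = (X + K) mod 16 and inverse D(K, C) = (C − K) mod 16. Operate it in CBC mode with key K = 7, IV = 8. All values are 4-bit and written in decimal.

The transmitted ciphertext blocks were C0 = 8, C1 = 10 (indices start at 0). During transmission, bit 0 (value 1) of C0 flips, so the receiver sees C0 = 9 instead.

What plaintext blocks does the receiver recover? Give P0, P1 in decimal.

CBC decryption: P_i = D(K, C_i) ⊕ C_{i−1}, with C_{−1} = IV.
Only C0 changed, to 9. In CBC, a change in C_i garbles P_i and flips the same bit in P_{i+1}. Decrypting the received ciphertext:
P0: D(K, 9) = 2; 2 ⊕ 8 = 10.
P1: D(K, 10) = 3; 3 ⊕ 9 = 10.
Blocks that differ from the original plaintext: P0, P1.

P0 = 10, P1 = 10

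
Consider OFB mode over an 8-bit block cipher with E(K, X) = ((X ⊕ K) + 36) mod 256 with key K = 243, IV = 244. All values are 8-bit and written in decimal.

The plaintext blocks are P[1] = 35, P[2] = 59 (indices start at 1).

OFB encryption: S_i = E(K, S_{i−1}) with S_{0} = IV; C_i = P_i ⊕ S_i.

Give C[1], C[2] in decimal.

C[1]: S = E(K, 244) = 43; 35 ⊕ 43 = 8.
C[2]: S = E(K, 43) = 252; 59 ⊕ 252 = 199.

C[1] = 8, C[2] = 199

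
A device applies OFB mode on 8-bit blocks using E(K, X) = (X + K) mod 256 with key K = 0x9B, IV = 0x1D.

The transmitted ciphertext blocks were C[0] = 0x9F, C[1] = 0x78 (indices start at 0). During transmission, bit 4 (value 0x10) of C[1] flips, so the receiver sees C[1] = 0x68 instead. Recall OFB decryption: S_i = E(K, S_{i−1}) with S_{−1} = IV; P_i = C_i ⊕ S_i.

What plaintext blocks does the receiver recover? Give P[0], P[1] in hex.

Only C[1] changed, to 0x68. In OFB, a change in C_i flips the same bit in P_i only; the keystream is unaffected. Decrypting the received ciphertext:
P[0]: S = E(K, 0x1D) = 0xB8; 0x9F ⊕ 0xB8 = 0x27.
P[1]: S = E(K, 0xB8) = 0x53; 0x68 ⊕ 0x53 = 0x3B.
Blocks that differ from the original plaintext: P[1].

P[0] = 0x27, P[1] = 0x3B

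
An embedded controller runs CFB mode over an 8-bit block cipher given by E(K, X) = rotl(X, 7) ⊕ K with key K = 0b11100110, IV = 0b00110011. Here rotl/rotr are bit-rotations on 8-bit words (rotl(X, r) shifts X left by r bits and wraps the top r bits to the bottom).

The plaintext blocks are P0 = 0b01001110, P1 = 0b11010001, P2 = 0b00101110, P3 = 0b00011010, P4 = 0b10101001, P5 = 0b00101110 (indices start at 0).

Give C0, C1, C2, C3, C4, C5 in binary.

CFB encryption: C_i = P_i ⊕ E(K, C_{i−1}), with C_{−1} = IV.
C0: E(K, 0b00110011) = 0b01111111; 0b01001110 ⊕ 0b01111111 = 0b00110001.
C1: E(K, 0b00110001) = 0b01111110; 0b11010001 ⊕ 0b01111110 = 0b10101111.
C2: E(K, 0b10101111) = 0b00110001; 0b00101110 ⊕ 0b00110001 = 0b00011111.
C3: E(K, 0b00011111) = 0b01101001; 0b00011010 ⊕ 0b01101001 = 0b01110011.
C4: E(K, 0b01110011) = 0b01011111; 0b10101001 ⊕ 0b01011111 = 0b11110110.
C5: E(K, 0b11110110) = 0b10011101; 0b00101110 ⊕ 0b10011101 = 0b10110011.

C0 = 0b00110001, C1 = 0b10101111, C2 = 0b00011111, C3 = 0b01110011, C4 = 0b11110110, C5 = 0b10110011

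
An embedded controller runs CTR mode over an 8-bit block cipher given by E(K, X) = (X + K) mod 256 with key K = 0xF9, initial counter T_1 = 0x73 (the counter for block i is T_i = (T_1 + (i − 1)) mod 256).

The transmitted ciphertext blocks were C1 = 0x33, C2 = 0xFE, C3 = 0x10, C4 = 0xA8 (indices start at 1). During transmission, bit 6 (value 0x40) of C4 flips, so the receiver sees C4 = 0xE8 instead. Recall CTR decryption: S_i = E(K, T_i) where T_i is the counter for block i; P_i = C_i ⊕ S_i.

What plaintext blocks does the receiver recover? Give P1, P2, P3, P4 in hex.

P1 = 0x5F, P2 = 0x93, P3 = 0x7E, P4 = 0x87

Only C4 changed, to 0xE8. In CTR, a change in C_i flips the same bit in P_i only; the keystream is unaffected. Decrypting the received ciphertext:
P1: T = 0x73, S = E(K, T) = 0x6C; 0x33 ⊕ 0x6C = 0x5F.
P2: T = 0x74, S = E(K, T) = 0x6D; 0xFE ⊕ 0x6D = 0x93.
P3: T = 0x75, S = E(K, T) = 0x6E; 0x10 ⊕ 0x6E = 0x7E.
P4: T = 0x76, S = E(K, T) = 0x6F; 0xE8 ⊕ 0x6F = 0x87.
Blocks that differ from the original plaintext: P4.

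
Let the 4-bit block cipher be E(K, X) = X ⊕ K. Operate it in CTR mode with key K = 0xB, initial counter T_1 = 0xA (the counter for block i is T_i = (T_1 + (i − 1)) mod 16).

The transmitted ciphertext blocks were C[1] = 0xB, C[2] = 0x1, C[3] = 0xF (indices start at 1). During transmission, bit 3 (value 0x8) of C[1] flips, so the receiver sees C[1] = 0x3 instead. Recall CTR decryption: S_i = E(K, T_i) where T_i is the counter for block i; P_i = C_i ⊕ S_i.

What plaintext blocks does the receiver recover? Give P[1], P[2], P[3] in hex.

P[1] = 0x2, P[2] = 0x1, P[3] = 0x8

Only C[1] changed, to 0x3. In CTR, a change in C_i flips the same bit in P_i only; the keystream is unaffected. Decrypting the received ciphertext:
P[1]: T = 0xA, S = E(K, T) = 0x1; 0x3 ⊕ 0x1 = 0x2.
P[2]: T = 0xB, S = E(K, T) = 0x0; 0x1 ⊕ 0x0 = 0x1.
P[3]: T = 0xC, S = E(K, T) = 0x7; 0xF ⊕ 0x7 = 0x8.
Blocks that differ from the original plaintext: P[1].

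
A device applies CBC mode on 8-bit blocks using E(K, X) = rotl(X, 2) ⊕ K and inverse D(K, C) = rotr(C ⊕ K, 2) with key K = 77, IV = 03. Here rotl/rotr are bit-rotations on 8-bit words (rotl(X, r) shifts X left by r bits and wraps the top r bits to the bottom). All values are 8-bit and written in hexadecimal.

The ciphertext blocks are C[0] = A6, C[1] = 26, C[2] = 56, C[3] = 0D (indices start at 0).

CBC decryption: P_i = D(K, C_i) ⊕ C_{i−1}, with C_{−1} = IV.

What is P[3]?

P[3]: D(K, 0D) = 9E; 9E ⊕ 56 = C8.

P[3] = C8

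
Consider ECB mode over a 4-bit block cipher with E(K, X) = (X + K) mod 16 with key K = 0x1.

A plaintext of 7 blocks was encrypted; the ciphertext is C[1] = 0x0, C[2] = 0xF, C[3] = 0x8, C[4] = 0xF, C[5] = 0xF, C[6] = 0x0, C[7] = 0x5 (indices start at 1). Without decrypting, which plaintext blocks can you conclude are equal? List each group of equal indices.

ECB encrypts each block independently with the same key, so equal ciphertext blocks imply equal plaintext blocks.
C[1] = C[6] = 0x0, so P[1] = P[6].
C[2] = C[4] = C[5] = 0xF, so P[2] = P[4] = P[5].

P[1] = P[6]; P[2] = P[4] = P[5]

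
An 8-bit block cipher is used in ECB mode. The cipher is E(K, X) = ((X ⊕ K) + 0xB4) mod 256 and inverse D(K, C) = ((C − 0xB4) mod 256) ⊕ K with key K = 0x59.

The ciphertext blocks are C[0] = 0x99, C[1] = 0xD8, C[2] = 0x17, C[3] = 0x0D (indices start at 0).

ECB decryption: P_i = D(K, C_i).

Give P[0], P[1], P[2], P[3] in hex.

P[0] = 0xBC, P[1] = 0x7D, P[2] = 0x3A, P[3] = 0x00

P[0]: D(K, 0x99) = 0xBC.
P[1]: D(K, 0xD8) = 0x7D.
P[2]: D(K, 0x17) = 0x3A.
P[3]: D(K, 0x0D) = 0x00.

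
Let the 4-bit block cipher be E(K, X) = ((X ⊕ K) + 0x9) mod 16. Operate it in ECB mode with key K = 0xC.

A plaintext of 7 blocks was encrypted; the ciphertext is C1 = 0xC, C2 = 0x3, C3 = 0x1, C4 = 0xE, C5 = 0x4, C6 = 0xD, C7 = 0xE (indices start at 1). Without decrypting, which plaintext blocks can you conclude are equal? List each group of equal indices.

ECB encrypts each block independently with the same key, so equal ciphertext blocks imply equal plaintext blocks.
C4 = C7 = 0xE, so P4 = P7.

P4 = P7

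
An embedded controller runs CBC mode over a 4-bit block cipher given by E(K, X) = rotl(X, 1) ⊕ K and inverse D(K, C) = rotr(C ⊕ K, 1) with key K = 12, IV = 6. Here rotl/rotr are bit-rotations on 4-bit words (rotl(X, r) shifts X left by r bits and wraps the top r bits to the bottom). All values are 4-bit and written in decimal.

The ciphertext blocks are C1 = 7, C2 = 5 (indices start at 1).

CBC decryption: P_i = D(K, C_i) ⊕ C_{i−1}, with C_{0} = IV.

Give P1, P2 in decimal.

P1: D(K, 7) = 13; 13 ⊕ 6 = 11.
P2: D(K, 5) = 12; 12 ⊕ 7 = 11.

P1 = 11, P2 = 11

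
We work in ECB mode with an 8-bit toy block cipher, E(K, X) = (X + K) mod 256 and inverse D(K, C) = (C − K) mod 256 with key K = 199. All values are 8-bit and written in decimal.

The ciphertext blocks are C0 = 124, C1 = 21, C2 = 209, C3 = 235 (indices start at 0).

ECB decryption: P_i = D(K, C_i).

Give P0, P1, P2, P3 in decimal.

P0: D(K, 124) = 181.
P1: D(K, 21) = 78.
P2: D(K, 209) = 10.
P3: D(K, 235) = 36.

P0 = 181, P1 = 78, P2 = 10, P3 = 36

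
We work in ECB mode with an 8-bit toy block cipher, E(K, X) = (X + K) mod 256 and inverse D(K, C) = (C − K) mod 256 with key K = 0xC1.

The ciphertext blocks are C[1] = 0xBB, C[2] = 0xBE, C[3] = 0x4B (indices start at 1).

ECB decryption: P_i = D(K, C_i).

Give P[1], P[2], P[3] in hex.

P[1] = 0xFA, P[2] = 0xFD, P[3] = 0x8A

P[1]: D(K, 0xBB) = 0xFA.
P[2]: D(K, 0xBE) = 0xFD.
P[3]: D(K, 0x4B) = 0x8A.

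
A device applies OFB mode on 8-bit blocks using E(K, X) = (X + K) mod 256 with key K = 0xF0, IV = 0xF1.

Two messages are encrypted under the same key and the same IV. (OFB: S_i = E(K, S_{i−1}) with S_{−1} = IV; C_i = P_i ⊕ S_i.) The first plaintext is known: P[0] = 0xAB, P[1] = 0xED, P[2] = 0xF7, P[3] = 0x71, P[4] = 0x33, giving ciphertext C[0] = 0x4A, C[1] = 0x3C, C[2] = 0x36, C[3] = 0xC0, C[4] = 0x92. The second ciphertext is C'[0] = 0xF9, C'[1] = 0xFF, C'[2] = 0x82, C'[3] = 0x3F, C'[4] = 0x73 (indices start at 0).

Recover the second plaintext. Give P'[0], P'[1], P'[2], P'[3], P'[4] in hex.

In OFB with a reused IV, both messages share the same keystream S_i, so C_i ⊕ C'_i = P_i ⊕ P'_i and thus P'_i = P_i ⊕ C_i ⊕ C'_i.
P'[0]: 0xAB ⊕ 0x4A ⊕ 0xF9 = 0x18.
P'[1]: 0xED ⊕ 0x3C ⊕ 0xFF = 0x2E.
P'[2]: 0xF7 ⊕ 0x36 ⊕ 0x82 = 0x43.
P'[3]: 0x71 ⊕ 0xC0 ⊕ 0x3F = 0x8E.
P'[4]: 0x33 ⊕ 0x92 ⊕ 0x73 = 0xD2.

P'[0] = 0x18, P'[1] = 0x2E, P'[2] = 0x43, P'[3] = 0x8E, P'[4] = 0xD2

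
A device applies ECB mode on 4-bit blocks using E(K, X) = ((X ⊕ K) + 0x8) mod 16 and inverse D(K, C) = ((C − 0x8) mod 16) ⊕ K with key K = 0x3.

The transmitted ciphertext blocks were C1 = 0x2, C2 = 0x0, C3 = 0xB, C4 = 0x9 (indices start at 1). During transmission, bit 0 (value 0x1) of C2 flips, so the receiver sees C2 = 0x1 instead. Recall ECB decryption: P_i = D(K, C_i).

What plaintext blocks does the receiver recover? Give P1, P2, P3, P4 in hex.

Only C2 changed, to 0x1. In ECB, a change in C_i affects only P_i. Decrypting the received ciphertext:
P1: D(K, 0x2) = 0x9.
P2: D(K, 0x1) = 0xA.
P3: D(K, 0xB) = 0x0.
P4: D(K, 0x9) = 0x2.
Blocks that differ from the original plaintext: P2.

P1 = 0x9, P2 = 0xA, P3 = 0x0, P4 = 0x2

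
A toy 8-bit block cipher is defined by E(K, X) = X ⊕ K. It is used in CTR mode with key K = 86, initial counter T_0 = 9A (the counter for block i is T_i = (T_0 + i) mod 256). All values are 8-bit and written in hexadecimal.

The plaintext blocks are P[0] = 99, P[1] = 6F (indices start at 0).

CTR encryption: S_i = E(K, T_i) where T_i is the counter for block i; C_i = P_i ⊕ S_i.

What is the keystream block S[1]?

C[0]: T = 9A, S = E(K, T) = 1C; 99 ⊕ 1C = 85.
C[1]: T = 9B, S = E(K, T) = 1D; 6F ⊕ 1D = 72.
So S[1] = 1D.

1D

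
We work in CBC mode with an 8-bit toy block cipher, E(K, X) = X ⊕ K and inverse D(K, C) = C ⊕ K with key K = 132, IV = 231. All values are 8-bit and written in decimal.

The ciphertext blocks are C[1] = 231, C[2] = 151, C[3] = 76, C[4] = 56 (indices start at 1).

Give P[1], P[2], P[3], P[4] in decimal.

P[1] = 132, P[2] = 244, P[3] = 95, P[4] = 240

CBC decryption: P_i = D(K, C_i) ⊕ C_{i−1}, with C_{0} = IV.
P[1]: D(K, 231) = 99; 99 ⊕ 231 = 132.
P[2]: D(K, 151) = 19; 19 ⊕ 231 = 244.
P[3]: D(K, 76) = 200; 200 ⊕ 151 = 95.
P[4]: D(K, 56) = 188; 188 ⊕ 76 = 240.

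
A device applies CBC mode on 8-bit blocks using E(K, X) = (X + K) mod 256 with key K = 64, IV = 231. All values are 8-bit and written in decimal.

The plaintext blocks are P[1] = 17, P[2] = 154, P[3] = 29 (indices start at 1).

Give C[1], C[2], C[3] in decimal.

C[1] = 54, C[2] = 236, C[3] = 49

CBC encryption: C_i = E(K, P_i ⊕ C_{i−1}), with C_{0} = IV.
C[1]: P[1] ⊕ 231 = 246; E(K, 246) = 54.
C[2]: P[2] ⊕ 54 = 172; E(K, 172) = 236.
C[3]: P[3] ⊕ 236 = 241; E(K, 241) = 49.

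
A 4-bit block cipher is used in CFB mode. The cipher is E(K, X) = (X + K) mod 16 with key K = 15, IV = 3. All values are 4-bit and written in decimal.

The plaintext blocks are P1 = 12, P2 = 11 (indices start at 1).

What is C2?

C2 = 6

CFB encryption: C_i = P_i ⊕ E(K, C_{i−1}), with C_{0} = IV.
C1: E(K, 3) = 2; 12 ⊕ 2 = 14.
C2: E(K, 14) = 13; 11 ⊕ 13 = 6.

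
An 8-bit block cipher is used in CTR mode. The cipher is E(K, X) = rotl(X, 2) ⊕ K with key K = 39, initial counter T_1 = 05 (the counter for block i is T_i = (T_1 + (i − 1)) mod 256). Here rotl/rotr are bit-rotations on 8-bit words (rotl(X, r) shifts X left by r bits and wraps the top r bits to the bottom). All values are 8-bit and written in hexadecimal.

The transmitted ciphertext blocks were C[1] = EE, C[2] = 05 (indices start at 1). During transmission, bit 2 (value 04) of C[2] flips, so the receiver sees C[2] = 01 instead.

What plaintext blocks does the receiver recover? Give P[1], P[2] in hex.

CTR decryption: S_i = E(K, T_i) where T_i is the counter for block i; P_i = C_i ⊕ S_i.
Only C[2] changed, to 01. In CTR, a change in C_i flips the same bit in P_i only; the keystream is unaffected. Decrypting the received ciphertext:
P[1]: T = 05, S = E(K, T) = 2D; EE ⊕ 2D = C3.
P[2]: T = 06, S = E(K, T) = 21; 01 ⊕ 21 = 20.
Blocks that differ from the original plaintext: P[2].

P[1] = C3, P[2] = 20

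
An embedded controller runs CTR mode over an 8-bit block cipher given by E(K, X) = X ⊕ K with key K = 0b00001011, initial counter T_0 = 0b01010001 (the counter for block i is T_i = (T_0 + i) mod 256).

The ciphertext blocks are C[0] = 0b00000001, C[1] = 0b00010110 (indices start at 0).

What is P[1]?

P[1] = 0b01001111

CTR decryption: S_i = E(K, T_i) where T_i is the counter for block i; P_i = C_i ⊕ S_i.
P[1]: T = 0b01010010, S = E(K, T) = 0b01011001; 0b00010110 ⊕ 0b01011001 = 0b01001111.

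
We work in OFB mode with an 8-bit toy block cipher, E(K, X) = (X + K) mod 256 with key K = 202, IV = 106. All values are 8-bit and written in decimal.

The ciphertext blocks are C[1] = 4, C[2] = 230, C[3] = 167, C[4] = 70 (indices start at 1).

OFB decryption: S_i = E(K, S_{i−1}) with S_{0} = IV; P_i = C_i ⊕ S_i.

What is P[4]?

P[1]: S = E(K, 106) = 52; 4 ⊕ 52 = 48.
P[2]: S = E(K, 52) = 254; 230 ⊕ 254 = 24.
P[3]: S = E(K, 254) = 200; 167 ⊕ 200 = 111.
P[4]: S = E(K, 200) = 146; 70 ⊕ 146 = 212.

P[4] = 212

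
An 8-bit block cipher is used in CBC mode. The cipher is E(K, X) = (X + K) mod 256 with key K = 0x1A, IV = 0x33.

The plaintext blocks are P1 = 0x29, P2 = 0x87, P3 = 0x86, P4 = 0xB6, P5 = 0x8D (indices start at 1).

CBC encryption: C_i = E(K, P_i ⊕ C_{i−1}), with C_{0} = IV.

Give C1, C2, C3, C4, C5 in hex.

C1: P1 ⊕ 0x33 = 0x1A; E(K, 0x1A) = 0x34.
C2: P2 ⊕ 0x34 = 0xB3; E(K, 0xB3) = 0xCD.
C3: P3 ⊕ 0xCD = 0x4B; E(K, 0x4B) = 0x65.
C4: P4 ⊕ 0x65 = 0xD3; E(K, 0xD3) = 0xED.
C5: P5 ⊕ 0xED = 0x60; E(K, 0x60) = 0x7A.

C1 = 0x34, C2 = 0xCD, C3 = 0x65, C4 = 0xED, C5 = 0x7A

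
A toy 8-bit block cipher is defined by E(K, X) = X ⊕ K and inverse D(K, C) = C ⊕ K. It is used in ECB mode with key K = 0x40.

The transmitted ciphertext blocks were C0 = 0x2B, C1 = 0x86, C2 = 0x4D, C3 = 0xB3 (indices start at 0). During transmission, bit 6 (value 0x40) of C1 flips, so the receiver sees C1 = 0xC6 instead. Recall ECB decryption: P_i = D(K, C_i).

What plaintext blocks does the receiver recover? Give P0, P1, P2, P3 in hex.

Only C1 changed, to 0xC6. In ECB, a change in C_i affects only P_i. Decrypting the received ciphertext:
P0: D(K, 0x2B) = 0x6B.
P1: D(K, 0xC6) = 0x86.
P2: D(K, 0x4D) = 0x0D.
P3: D(K, 0xB3) = 0xF3.
Blocks that differ from the original plaintext: P1.

P0 = 0x6B, P1 = 0x86, P2 = 0x0D, P3 = 0xF3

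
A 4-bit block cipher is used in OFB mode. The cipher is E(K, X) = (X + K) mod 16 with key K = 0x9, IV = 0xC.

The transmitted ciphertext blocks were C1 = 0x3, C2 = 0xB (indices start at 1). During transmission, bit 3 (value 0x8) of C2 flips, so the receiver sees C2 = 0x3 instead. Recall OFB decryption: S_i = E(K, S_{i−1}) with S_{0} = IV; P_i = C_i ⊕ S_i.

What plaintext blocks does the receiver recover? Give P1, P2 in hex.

Only C2 changed, to 0x3. In OFB, a change in C_i flips the same bit in P_i only; the keystream is unaffected. Decrypting the received ciphertext:
P1: S = E(K, 0xC) = 0x5; 0x3 ⊕ 0x5 = 0x6.
P2: S = E(K, 0x5) = 0xE; 0x3 ⊕ 0xE = 0xD.
Blocks that differ from the original plaintext: P2.

P1 = 0x6, P2 = 0xD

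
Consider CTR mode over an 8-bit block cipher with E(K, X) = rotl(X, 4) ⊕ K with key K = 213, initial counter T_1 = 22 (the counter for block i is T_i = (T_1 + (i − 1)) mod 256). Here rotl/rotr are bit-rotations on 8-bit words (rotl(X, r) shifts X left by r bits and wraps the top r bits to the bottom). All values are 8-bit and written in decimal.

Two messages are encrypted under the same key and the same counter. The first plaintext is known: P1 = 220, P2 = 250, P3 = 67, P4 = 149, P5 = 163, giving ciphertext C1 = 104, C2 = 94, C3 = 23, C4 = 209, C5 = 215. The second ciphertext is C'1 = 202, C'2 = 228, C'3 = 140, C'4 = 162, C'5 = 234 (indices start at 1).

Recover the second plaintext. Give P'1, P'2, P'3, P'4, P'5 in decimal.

In CTR with a reused counter, both messages share the same keystream S_i, so C_i ⊕ C'_i = P_i ⊕ P'_i and thus P'_i = P_i ⊕ C_i ⊕ C'_i.
P'1: 220 ⊕ 104 ⊕ 202 = 126.
P'2: 250 ⊕ 94 ⊕ 228 = 64.
P'3: 67 ⊕ 23 ⊕ 140 = 216.
P'4: 149 ⊕ 209 ⊕ 162 = 230.
P'5: 163 ⊕ 215 ⊕ 234 = 158.

P'1 = 126, P'2 = 64, P'3 = 216, P'4 = 230, P'5 = 158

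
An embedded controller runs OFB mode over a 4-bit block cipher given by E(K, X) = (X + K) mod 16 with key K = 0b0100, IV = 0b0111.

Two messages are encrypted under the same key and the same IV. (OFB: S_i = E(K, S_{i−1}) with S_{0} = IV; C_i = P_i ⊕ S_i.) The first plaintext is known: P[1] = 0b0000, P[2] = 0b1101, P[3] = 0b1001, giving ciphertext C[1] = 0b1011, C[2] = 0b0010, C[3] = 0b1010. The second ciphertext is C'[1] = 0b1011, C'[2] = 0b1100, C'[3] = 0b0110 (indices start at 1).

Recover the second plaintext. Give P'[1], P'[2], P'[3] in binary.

In OFB with a reused IV, both messages share the same keystream S_i, so C_i ⊕ C'_i = P_i ⊕ P'_i and thus P'_i = P_i ⊕ C_i ⊕ C'_i.
P'[1]: 0b0000 ⊕ 0b1011 ⊕ 0b1011 = 0b0000.
P'[2]: 0b1101 ⊕ 0b0010 ⊕ 0b1100 = 0b0011.
P'[3]: 0b1001 ⊕ 0b1010 ⊕ 0b0110 = 0b0101.

P'[1] = 0b0000, P'[2] = 0b0011, P'[3] = 0b0101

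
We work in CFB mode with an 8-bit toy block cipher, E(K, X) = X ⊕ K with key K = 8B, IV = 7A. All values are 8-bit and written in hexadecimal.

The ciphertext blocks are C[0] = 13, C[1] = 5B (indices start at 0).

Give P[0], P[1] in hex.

CFB decryption: P_i = C_i ⊕ E(K, C_{i−1}), with C_{−1} = IV.
P[0]: E(K, 7A) = F1; 13 ⊕ F1 = E2.
P[1]: E(K, 13) = 98; 5B ⊕ 98 = C3.

P[0] = E2, P[1] = C3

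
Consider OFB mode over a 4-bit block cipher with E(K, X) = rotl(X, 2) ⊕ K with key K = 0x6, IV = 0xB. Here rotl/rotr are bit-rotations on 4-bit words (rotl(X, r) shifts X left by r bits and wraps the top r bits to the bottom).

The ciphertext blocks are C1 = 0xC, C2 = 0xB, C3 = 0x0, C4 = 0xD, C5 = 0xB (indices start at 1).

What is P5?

OFB decryption: S_i = E(K, S_{i−1}) with S_{0} = IV; P_i = C_i ⊕ S_i.
P1: S = E(K, 0xB) = 0x8; 0xC ⊕ 0x8 = 0x4.
P2: S = E(K, 0x8) = 0x4; 0xB ⊕ 0x4 = 0xF.
P3: S = E(K, 0x4) = 0x7; 0x0 ⊕ 0x7 = 0x7.
P4: S = E(K, 0x7) = 0xB; 0xD ⊕ 0xB = 0x6.
P5: S = E(K, 0xB) = 0x8; 0xB ⊕ 0x8 = 0x3.

P5 = 0x3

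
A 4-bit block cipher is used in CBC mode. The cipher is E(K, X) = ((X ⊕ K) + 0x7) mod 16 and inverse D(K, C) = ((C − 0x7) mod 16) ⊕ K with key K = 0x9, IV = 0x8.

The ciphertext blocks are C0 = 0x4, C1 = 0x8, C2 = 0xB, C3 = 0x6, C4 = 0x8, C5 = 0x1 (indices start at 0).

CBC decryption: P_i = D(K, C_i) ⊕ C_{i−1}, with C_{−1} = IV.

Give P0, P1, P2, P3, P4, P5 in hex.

P0 = 0xC, P1 = 0xC, P2 = 0x5, P3 = 0xD, P4 = 0xE, P5 = 0xB

P0: D(K, 0x4) = 0x4; 0x4 ⊕ 0x8 = 0xC.
P1: D(K, 0x8) = 0x8; 0x8 ⊕ 0x4 = 0xC.
P2: D(K, 0xB) = 0xD; 0xD ⊕ 0x8 = 0x5.
P3: D(K, 0x6) = 0x6; 0x6 ⊕ 0xB = 0xD.
P4: D(K, 0x8) = 0x8; 0x8 ⊕ 0x6 = 0xE.
P5: D(K, 0x1) = 0x3; 0x3 ⊕ 0x8 = 0xB.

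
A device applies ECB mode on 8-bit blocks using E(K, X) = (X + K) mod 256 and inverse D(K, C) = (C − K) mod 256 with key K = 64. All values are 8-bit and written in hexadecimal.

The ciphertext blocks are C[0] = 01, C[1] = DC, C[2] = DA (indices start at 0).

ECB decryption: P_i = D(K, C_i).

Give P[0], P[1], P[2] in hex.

P[0] = 9D, P[1] = 78, P[2] = 76

P[0]: D(K, 01) = 9D.
P[1]: D(K, DC) = 78.
P[2]: D(K, DA) = 76.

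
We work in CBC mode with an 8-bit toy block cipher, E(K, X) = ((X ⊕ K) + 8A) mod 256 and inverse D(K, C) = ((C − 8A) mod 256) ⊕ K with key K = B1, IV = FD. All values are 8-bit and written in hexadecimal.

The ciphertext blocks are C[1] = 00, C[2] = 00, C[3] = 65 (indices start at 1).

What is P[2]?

CBC decryption: P_i = D(K, C_i) ⊕ C_{i−1}, with C_{0} = IV.
P[2]: D(K, 00) = C7; C7 ⊕ 00 = C7.

P[2] = C7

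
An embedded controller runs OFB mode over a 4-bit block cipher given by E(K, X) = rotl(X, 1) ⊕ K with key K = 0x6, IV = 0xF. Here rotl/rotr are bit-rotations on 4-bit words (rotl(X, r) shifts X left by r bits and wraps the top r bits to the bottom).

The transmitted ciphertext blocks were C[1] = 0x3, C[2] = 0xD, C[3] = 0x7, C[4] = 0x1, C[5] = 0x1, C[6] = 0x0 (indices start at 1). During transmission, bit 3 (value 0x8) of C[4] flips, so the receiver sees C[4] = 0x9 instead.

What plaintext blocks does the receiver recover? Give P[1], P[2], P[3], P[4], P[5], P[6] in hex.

OFB decryption: S_i = E(K, S_{i−1}) with S_{0} = IV; P_i = C_i ⊕ S_i.
Only C[4] changed, to 0x9. In OFB, a change in C_i flips the same bit in P_i only; the keystream is unaffected. Decrypting the received ciphertext:
P[1]: S = E(K, 0xF) = 0x9; 0x3 ⊕ 0x9 = 0xA.
P[2]: S = E(K, 0x9) = 0x5; 0xD ⊕ 0x5 = 0x8.
P[3]: S = E(K, 0x5) = 0xC; 0x7 ⊕ 0xC = 0xB.
P[4]: S = E(K, 0xC) = 0xF; 0x9 ⊕ 0xF = 0x6.
P[5]: S = E(K, 0xF) = 0x9; 0x1 ⊕ 0x9 = 0x8.
P[6]: S = E(K, 0x9) = 0x5; 0x0 ⊕ 0x5 = 0x5.
Blocks that differ from the original plaintext: P[4].

P[1] = 0xA, P[2] = 0x8, P[3] = 0xB, P[4] = 0x6, P[5] = 0x8, P[6] = 0x5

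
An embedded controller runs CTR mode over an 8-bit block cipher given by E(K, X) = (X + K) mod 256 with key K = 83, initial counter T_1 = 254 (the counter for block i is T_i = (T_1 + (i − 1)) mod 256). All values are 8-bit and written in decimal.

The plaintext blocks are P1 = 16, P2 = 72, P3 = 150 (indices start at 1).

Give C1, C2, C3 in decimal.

CTR encryption: S_i = E(K, T_i) where T_i is the counter for block i; C_i = P_i ⊕ S_i.
C1: T = 254, S = E(K, T) = 81; 16 ⊕ 81 = 65.
C2: T = 255, S = E(K, T) = 82; 72 ⊕ 82 = 26.
C3: T = 0, S = E(K, T) = 83; 150 ⊕ 83 = 197.

C1 = 65, C2 = 26, C3 = 197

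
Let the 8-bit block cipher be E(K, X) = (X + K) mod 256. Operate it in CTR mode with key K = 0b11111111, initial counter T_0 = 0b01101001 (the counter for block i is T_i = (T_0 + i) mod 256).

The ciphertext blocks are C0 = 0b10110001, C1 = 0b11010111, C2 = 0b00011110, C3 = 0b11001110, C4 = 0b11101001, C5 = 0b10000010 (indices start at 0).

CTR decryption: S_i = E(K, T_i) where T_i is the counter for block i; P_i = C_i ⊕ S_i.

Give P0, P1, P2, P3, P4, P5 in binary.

P0: T = 0b01101001, S = E(K, T) = 0b01101000; 0b10110001 ⊕ 0b01101000 = 0b11011001.
P1: T = 0b01101010, S = E(K, T) = 0b01101001; 0b11010111 ⊕ 0b01101001 = 0b10111110.
P2: T = 0b01101011, S = E(K, T) = 0b01101010; 0b00011110 ⊕ 0b01101010 = 0b01110100.
P3: T = 0b01101100, S = E(K, T) = 0b01101011; 0b11001110 ⊕ 0b01101011 = 0b10100101.
P4: T = 0b01101101, S = E(K, T) = 0b01101100; 0b11101001 ⊕ 0b01101100 = 0b10000101.
P5: T = 0b01101110, S = E(K, T) = 0b01101101; 0b10000010 ⊕ 0b01101101 = 0b11101111.

P0 = 0b11011001, P1 = 0b10111110, P2 = 0b01110100, P3 = 0b10100101, P4 = 0b10000101, P5 = 0b11101111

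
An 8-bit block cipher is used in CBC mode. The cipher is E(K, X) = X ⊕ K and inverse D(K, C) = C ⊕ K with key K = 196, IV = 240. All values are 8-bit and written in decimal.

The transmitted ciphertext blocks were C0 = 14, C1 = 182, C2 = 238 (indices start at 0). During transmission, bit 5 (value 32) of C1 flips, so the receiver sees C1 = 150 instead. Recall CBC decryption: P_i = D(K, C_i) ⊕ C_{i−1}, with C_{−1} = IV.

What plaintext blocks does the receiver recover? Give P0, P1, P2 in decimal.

P0 = 58, P1 = 92, P2 = 188

Only C1 changed, to 150. In CBC, a change in C_i garbles P_i and flips the same bit in P_{i+1}. Decrypting the received ciphertext:
P0: D(K, 14) = 202; 202 ⊕ 240 = 58.
P1: D(K, 150) = 82; 82 ⊕ 14 = 92.
P2: D(K, 238) = 42; 42 ⊕ 150 = 188.
Blocks that differ from the original plaintext: P1, P2.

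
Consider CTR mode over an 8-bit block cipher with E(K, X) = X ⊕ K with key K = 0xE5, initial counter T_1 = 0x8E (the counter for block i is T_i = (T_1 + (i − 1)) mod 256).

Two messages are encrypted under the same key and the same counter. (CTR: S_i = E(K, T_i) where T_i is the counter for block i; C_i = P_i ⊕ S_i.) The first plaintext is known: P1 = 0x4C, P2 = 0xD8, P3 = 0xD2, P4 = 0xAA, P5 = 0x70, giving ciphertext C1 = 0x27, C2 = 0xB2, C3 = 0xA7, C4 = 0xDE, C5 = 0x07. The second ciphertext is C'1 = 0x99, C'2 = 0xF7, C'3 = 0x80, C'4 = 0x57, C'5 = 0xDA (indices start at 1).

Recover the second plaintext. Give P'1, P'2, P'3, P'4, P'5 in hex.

P'1 = 0xF2, P'2 = 0x9D, P'3 = 0xF5, P'4 = 0x23, P'5 = 0xAD

In CTR with a reused counter, both messages share the same keystream S_i, so C_i ⊕ C'_i = P_i ⊕ P'_i and thus P'_i = P_i ⊕ C_i ⊕ C'_i.
P'1: 0x4C ⊕ 0x27 ⊕ 0x99 = 0xF2.
P'2: 0xD8 ⊕ 0xB2 ⊕ 0xF7 = 0x9D.
P'3: 0xD2 ⊕ 0xA7 ⊕ 0x80 = 0xF5.
P'4: 0xAA ⊕ 0xDE ⊕ 0x57 = 0x23.
P'5: 0x70 ⊕ 0x07 ⊕ 0xDA = 0xAD.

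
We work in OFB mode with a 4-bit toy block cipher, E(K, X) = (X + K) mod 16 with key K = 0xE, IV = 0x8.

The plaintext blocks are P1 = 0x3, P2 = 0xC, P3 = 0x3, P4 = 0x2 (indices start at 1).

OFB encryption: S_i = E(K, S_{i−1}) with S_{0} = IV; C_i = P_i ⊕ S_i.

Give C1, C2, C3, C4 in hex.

C1: S = E(K, 0x8) = 0x6; 0x3 ⊕ 0x6 = 0x5.
C2: S = E(K, 0x6) = 0x4; 0xC ⊕ 0x4 = 0x8.
C3: S = E(K, 0x4) = 0x2; 0x3 ⊕ 0x2 = 0x1.
C4: S = E(K, 0x2) = 0x0; 0x2 ⊕ 0x0 = 0x2.

C1 = 0x5, C2 = 0x8, C3 = 0x1, C4 = 0x2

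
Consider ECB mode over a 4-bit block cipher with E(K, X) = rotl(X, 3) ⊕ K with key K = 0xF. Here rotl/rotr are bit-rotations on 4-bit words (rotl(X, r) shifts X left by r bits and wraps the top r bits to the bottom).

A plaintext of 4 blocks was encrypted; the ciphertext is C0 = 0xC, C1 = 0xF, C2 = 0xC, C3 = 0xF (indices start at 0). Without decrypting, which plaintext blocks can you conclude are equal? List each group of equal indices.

P0 = P2; P1 = P3

ECB encrypts each block independently with the same key, so equal ciphertext blocks imply equal plaintext blocks.
C0 = C2 = 0xC, so P0 = P2.
C1 = C3 = 0xF, so P1 = P3.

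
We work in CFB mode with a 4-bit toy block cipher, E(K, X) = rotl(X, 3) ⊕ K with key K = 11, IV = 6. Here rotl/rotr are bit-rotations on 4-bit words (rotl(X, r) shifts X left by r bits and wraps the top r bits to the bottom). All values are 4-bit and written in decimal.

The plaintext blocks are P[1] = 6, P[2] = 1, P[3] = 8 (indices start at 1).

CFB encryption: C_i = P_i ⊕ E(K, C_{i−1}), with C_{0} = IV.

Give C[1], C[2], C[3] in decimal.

C[1]: E(K, 6) = 8; 6 ⊕ 8 = 14.
C[2]: E(K, 14) = 12; 1 ⊕ 12 = 13.
C[3]: E(K, 13) = 5; 8 ⊕ 5 = 13.

C[1] = 14, C[2] = 13, C[3] = 13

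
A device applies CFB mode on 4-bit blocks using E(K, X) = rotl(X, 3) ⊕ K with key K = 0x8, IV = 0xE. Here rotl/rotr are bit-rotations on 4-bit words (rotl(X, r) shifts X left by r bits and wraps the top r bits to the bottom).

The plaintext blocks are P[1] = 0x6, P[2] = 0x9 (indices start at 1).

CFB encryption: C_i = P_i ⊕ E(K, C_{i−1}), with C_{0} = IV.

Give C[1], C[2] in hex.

C[1] = 0x9, C[2] = 0xD

C[1]: E(K, 0xE) = 0xF; 0x6 ⊕ 0xF = 0x9.
C[2]: E(K, 0x9) = 0x4; 0x9 ⊕ 0x4 = 0xD.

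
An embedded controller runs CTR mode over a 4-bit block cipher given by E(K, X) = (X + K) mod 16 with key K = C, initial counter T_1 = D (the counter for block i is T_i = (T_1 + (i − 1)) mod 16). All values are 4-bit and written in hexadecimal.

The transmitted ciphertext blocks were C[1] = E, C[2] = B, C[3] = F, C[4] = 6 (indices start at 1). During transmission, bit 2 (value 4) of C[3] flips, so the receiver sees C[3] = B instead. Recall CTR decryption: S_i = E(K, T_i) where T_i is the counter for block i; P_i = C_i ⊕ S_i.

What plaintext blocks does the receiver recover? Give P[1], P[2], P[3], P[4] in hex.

P[1] = 7, P[2] = 1, P[3] = 0, P[4] = A

Only C[3] changed, to B. In CTR, a change in C_i flips the same bit in P_i only; the keystream is unaffected. Decrypting the received ciphertext:
P[1]: T = D, S = E(K, T) = 9; E ⊕ 9 = 7.
P[2]: T = E, S = E(K, T) = A; B ⊕ A = 1.
P[3]: T = F, S = E(K, T) = B; B ⊕ B = 0.
P[4]: T = 0, S = E(K, T) = C; 6 ⊕ C = A.
Blocks that differ from the original plaintext: P[3].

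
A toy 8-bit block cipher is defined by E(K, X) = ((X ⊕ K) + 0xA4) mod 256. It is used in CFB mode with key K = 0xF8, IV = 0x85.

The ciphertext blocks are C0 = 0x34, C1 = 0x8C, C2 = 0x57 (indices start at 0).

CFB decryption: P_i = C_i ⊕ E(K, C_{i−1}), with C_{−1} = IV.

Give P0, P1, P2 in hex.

P0: E(K, 0x85) = 0x21; 0x34 ⊕ 0x21 = 0x15.
P1: E(K, 0x34) = 0x70; 0x8C ⊕ 0x70 = 0xFC.
P2: E(K, 0x8C) = 0x18; 0x57 ⊕ 0x18 = 0x4F.

P0 = 0x15, P1 = 0xFC, P2 = 0x4F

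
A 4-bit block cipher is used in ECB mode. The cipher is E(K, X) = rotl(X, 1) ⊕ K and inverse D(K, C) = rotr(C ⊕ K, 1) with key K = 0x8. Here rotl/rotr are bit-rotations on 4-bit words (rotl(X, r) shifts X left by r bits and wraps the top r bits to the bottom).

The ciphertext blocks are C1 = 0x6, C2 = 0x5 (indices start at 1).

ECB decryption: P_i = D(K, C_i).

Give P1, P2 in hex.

P1: D(K, 0x6) = 0x7.
P2: D(K, 0x5) = 0xE.

P1 = 0x7, P2 = 0xE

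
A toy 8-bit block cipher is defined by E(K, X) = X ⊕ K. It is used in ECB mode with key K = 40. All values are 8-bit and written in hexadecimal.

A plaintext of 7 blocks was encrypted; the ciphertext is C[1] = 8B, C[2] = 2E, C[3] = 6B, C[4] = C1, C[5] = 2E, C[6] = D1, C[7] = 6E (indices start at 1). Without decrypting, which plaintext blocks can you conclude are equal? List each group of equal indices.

ECB encrypts each block independently with the same key, so equal ciphertext blocks imply equal plaintext blocks.
C[2] = C[5] = 2E, so P[2] = P[5].

P[2] = P[5]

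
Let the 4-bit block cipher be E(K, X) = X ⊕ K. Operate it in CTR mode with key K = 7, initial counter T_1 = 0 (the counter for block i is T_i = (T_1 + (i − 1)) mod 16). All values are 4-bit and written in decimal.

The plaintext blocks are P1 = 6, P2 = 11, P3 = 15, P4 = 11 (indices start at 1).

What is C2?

C2 = 13

CTR encryption: S_i = E(K, T_i) where T_i is the counter for block i; C_i = P_i ⊕ S_i.
C1: T = 0, S = E(K, T) = 7; 6 ⊕ 7 = 1.
C2: T = 1, S = E(K, T) = 6; 11 ⊕ 6 = 13.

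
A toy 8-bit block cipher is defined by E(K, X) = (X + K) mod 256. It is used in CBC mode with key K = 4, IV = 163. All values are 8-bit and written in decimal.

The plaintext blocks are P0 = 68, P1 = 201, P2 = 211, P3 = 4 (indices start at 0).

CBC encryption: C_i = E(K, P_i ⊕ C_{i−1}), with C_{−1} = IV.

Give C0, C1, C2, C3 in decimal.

C0 = 235, C1 = 38, C2 = 249, C3 = 1

C0: P0 ⊕ 163 = 231; E(K, 231) = 235.
C1: P1 ⊕ 235 = 34; E(K, 34) = 38.
C2: P2 ⊕ 38 = 245; E(K, 245) = 249.
C3: P3 ⊕ 249 = 253; E(K, 253) = 1.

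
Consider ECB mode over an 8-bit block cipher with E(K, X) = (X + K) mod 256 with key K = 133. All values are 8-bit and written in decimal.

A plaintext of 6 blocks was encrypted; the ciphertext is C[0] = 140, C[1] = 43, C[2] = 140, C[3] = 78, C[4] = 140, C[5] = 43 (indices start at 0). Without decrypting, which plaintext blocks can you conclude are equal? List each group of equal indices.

ECB encrypts each block independently with the same key, so equal ciphertext blocks imply equal plaintext blocks.
C[0] = C[2] = C[4] = 140, so P[0] = P[2] = P[4].
C[1] = C[5] = 43, so P[1] = P[5].

P[0] = P[2] = P[4]; P[1] = P[5]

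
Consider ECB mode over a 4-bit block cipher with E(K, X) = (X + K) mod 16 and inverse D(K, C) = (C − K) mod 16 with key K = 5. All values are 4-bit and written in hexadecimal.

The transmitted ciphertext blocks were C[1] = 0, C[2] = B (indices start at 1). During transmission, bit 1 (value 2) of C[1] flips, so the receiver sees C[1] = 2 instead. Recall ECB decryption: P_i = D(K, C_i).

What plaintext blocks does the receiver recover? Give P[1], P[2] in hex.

Only C[1] changed, to 2. In ECB, a change in C_i affects only P_i. Decrypting the received ciphertext:
P[1]: D(K, 2) = D.
P[2]: D(K, B) = 6.
Blocks that differ from the original plaintext: P[1].

P[1] = D, P[2] = 6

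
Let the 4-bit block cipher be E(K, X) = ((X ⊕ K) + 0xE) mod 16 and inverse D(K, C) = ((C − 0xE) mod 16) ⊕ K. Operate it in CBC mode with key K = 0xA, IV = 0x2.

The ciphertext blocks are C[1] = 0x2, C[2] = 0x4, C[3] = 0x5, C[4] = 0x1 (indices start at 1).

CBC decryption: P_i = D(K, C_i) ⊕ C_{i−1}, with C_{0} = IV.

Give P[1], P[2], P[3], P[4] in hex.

P[1]: D(K, 0x2) = 0xE; 0xE ⊕ 0x2 = 0xC.
P[2]: D(K, 0x4) = 0xC; 0xC ⊕ 0x2 = 0xE.
P[3]: D(K, 0x5) = 0xD; 0xD ⊕ 0x4 = 0x9.
P[4]: D(K, 0x1) = 0x9; 0x9 ⊕ 0x5 = 0xC.

P[1] = 0xC, P[2] = 0xE, P[3] = 0x9, P[4] = 0xC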